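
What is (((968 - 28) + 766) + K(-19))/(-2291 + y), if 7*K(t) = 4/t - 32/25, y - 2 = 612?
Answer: -5671742/5576025 ≈ -1.0172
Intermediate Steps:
y = 614 (y = 2 + 612 = 614)
K(t) = -32/175 + 4/(7*t) (K(t) = (4/t - 32/25)/7 = (-32/25 + 4/t)/7 = -32/175 + 4/(7*t))
(((968 - 28) + 766) + K(-19))/(-2291 + y) = (((968 - 28) + 766) + (4/175)*(25 - 8*(-19))/(-19))/(-2291 + 614) = ((940 + 766) + (4/175)*(-1/19)*(25 + 152))/(-1677) = (1706 + (4/175)*(-1/19)*177)*(-1/1677) = (1706 - 708/3325)*(-1/1677) = (5671742/3325)*(-1/1677) = -5671742/5576025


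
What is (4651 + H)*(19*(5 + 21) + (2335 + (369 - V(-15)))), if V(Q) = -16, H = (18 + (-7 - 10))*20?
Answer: 15012594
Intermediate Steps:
H = 20 (H = (18 - 17)*20 = 1*20 = 20)
(4651 + H)*(19*(5 + 21) + (2335 + (369 - V(-15)))) = (4651 + 20)*(19*(5 + 21) + (2335 + (369 - 1*(-16)))) = 4671*(19*26 + (2335 + (369 + 16))) = 4671*(494 + (2335 + 385)) = 4671*(494 + 2720) = 4671*3214 = 15012594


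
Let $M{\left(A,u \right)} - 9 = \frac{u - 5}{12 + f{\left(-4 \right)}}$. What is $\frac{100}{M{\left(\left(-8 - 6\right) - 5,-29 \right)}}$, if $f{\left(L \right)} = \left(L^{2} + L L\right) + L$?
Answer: $\frac{2000}{163} \approx 12.27$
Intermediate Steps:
$f{\left(L \right)} = L + 2 L^{2}$ ($f{\left(L \right)} = \left(L^{2} + L^{2}\right) + L = 2 L^{2} + L = L + 2 L^{2}$)
$M{\left(A,u \right)} = \frac{71}{8} + \frac{u}{40}$ ($M{\left(A,u \right)} = 9 + \frac{u - 5}{12 - 4 \left(1 + 2 \left(-4\right)\right)} = 9 + \frac{-5 + u}{12 - 4 \left(1 - 8\right)} = 9 + \frac{-5 + u}{12 - -28} = 9 + \frac{-5 + u}{12 + 28} = 9 + \frac{-5 + u}{40} = 9 + \left(-5 + u\right) \frac{1}{40} = 9 + \left(- \frac{1}{8} + \frac{u}{40}\right) = \frac{71}{8} + \frac{u}{40}$)
$\frac{100}{M{\left(\left(-8 - 6\right) - 5,-29 \right)}} = \frac{100}{\frac{71}{8} + \frac{1}{40} \left(-29\right)} = \frac{100}{\frac{71}{8} - \frac{29}{40}} = \frac{100}{\frac{163}{20}} = 100 \cdot \frac{20}{163} = \frac{2000}{163}$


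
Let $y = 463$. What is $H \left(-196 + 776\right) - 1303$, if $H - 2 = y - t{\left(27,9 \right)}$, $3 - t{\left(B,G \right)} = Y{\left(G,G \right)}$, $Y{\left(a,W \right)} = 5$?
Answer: $269557$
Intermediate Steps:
$t{\left(B,G \right)} = -2$ ($t{\left(B,G \right)} = 3 - 5 = -2$)
$H = 467$ ($H = 2 + \left(463 - -2\right) = 2 + \left(463 + 2\right) = 2 + 465 = 467$)
$H \left(-196 + 776\right) - 1303 = 467 \left(-196 + 776\right) - 1303 = 467 \cdot 580 - 1303 = 270860 - 1303 = 269557$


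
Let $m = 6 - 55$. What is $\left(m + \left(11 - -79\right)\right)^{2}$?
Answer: $1681$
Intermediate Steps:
$m = -49$ ($m = 6 - 55 = -49$)
$\left(m + \left(11 - -79\right)\right)^{2} = \left(-49 + \left(11 - -79\right)\right)^{2} = \left(-49 + \left(11 + 79\right)\right)^{2} = \left(-49 + 90\right)^{2} = 41^{2} = 1681$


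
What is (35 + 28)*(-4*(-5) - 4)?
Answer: 1008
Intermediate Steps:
(35 + 28)*(-4*(-5) - 4) = 63*(20 - 4) = 63*16 = 1008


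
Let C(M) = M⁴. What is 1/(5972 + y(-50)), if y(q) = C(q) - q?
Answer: 1/6256022 ≈ 1.5985e-7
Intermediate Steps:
y(q) = q⁴ - q
1/(5972 + y(-50)) = 1/(5972 + ((-50)⁴ - 1*(-50))) = 1/(5972 + (6250000 + 50)) = 1/(5972 + 6250050) = 1/6256022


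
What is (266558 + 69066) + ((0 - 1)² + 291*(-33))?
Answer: 326022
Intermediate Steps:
(266558 + 69066) + ((0 - 1)² + 291*(-33)) = 335624 + ((-1)² - 9603) = 335624 + (1 - 9603) = 335624 - 9602 = 326022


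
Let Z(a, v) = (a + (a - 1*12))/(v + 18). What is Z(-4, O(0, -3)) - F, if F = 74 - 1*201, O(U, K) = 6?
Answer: 757/6 ≈ 126.17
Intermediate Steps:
Z(a, v) = (-12 + 2*a)/(18 + v) (Z(a, v) = (a + (a - 12))/(18 + v) = (a + (-12 + a))/(18 + v) = (-12 + 2*a)/(18 + v))
F = -127 (F = 74 - 201 = -127)
Z(-4, O(0, -3)) - F = 2*(-6 - 4)/(18 + 6) - 1*(-127) = 2*(-10)/24 + 127 = 2*(1/24)*(-10) + 127 = -5/6 + 127 = 757/6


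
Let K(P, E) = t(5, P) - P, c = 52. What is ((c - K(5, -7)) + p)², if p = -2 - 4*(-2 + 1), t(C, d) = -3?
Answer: 3844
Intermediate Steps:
K(P, E) = -3 - P
p = 2 (p = -2 - 4*(-1) = -2 + 4 = 2)
((c - K(5, -7)) + p)² = ((52 - (-3 - 1*5)) + 2)² = ((52 - (-3 - 5)) + 2)² = ((52 - 1*(-8)) + 2)² = ((52 + 8) + 2)² = (60 + 2)² = 62² = 3844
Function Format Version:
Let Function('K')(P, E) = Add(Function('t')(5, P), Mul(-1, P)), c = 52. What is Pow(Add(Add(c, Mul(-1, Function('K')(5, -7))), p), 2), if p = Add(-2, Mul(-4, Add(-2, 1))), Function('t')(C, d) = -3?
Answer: 3844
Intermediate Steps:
Function('K')(P, E) = Add(-3, Mul(-1, P))
p = 2 (p = Add(-2, Mul(-4, -1)) = Add(-2, 4) = 2)
Pow(Add(Add(c, Mul(-1, Function('K')(5, -7))), p), 2) = Pow(Add(Add(52, Mul(-1, Add(-3, Mul(-1, 5)))), 2), 2) = Pow(Add(Add(52, Mul(-1, Add(-3, -5))), 2), 2) = Pow(Add(Add(52, Mul(-1, -8)), 2), 2) = Pow(Add(Add(52, 8), 2), 2) = Pow(Add(60, 2), 2) = Pow(62, 2) = 3844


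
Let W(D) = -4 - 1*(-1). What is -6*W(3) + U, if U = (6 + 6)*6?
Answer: 90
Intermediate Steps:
W(D) = -3 (W(D) = -4 + 1 = -3)
U = 72 (U = 12*6 = 72)
-6*W(3) + U = -6*(-3) + 72 = 18 + 72 = 90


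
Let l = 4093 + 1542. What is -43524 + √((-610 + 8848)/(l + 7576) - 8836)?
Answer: -43524 + I*√1542042851338/13211 ≈ -43524.0 + 93.997*I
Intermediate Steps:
l = 5635
-43524 + √((-610 + 8848)/(l + 7576) - 8836) = -43524 + √((-610 + 8848)/(5635 + 7576) - 8836) = -43524 + √(8238/13211 - 8836) = -43524 + √(-116724158/13211) = -43524 + I*√1542042851338/13211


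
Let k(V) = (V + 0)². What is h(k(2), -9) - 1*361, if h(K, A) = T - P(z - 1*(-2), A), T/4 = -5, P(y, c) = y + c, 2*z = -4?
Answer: -372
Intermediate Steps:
z = -2 (z = (½)*(-4) = -2)
k(V) = V²
P(y, c) = c + y
T = -20 (T = 4*(-5) = -20)
h(K, A) = -20 - A (h(K, A) = -20 - (A + (-2 - 1*(-2))) = -20 - (A + (-2 + 2)) = -20 - (A + 0) = -20 - A)
h(k(2), -9) - 1*361 = (-20 - 1*(-9)) - 1*361 = (-20 + 9) - 361 = -11 - 361 = -372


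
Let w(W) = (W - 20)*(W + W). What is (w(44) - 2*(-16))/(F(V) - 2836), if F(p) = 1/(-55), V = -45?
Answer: -117920/155981 ≈ -0.75599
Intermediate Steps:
w(W) = 2*W*(-20 + W) (w(W) = (-20 + W)*(2*W) = 2*W*(-20 + W))
F(p) = -1/55
(w(44) - 2*(-16))/(F(V) - 2836) = (2*44*(-20 + 44) - 2*(-16))/(-1/55 - 2836) = (2*44*24 + 32)/(-155981/55) = (2112 + 32)*(-55/155981) = 2144*(-55/155981) = -117920/155981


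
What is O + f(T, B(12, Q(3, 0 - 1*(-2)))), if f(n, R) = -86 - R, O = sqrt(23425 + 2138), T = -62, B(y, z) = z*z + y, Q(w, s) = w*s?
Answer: -134 + sqrt(25563) ≈ 25.884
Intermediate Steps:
Q(w, s) = s*w
B(y, z) = y + z**2 (B(y, z) = z**2 + y = y + z**2)
O = sqrt(25563) ≈ 159.88
O + f(T, B(12, Q(3, 0 - 1*(-2)))) = sqrt(25563) + (-86 - (12 + ((0 - 1*(-2))*3)**2)) = sqrt(25563) + (-86 - (12 + ((0 + 2)*3)**2)) = sqrt(25563) + (-86 - (12 + (2*3)**2)) = sqrt(25563) + (-86 - (12 + 6**2)) = sqrt(25563) + (-86 - (12 + 36)) = sqrt(25563) + (-86 - 1*48) = sqrt(25563) + (-86 - 48) = sqrt(25563) - 134 = -134 + sqrt(25563)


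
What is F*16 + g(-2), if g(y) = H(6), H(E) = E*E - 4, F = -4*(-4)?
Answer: 288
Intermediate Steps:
F = 16
H(E) = -4 + E² (H(E) = E² - 4 = -4 + E²)
g(y) = 32 (g(y) = -4 + 6² = -4 + 36 = 32)
F*16 + g(-2) = 16*16 + 32 = 256 + 32 = 288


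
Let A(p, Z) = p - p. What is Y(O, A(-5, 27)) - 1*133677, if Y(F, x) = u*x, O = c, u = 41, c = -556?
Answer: -133677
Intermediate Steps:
A(p, Z) = 0
O = -556
Y(F, x) = 41*x
Y(O, A(-5, 27)) - 1*133677 = 41*0 - 1*133677 = 0 - 133677 = -133677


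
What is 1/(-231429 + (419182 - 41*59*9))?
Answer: 1/165982 ≈ 6.0247e-6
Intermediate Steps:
1/(-231429 + (419182 - 41*59*9)) = 1/(-231429 + (419182 - 2419*9)) = 1/(-231429 + (419182 - 21771)) = 1/(-231429 + 397411) = 1/165982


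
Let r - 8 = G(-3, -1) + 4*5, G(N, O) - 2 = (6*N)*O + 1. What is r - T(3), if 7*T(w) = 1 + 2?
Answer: 340/7 ≈ 48.571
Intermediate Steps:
G(N, O) = 3 + 6*N*O (G(N, O) = 2 + ((6*N)*O + 1) = 2 + (6*N*O + 1) = 2 + (1 + 6*N*O) = 3 + 6*N*O)
T(w) = 3/7 (T(w) = (1 + 2)/7 = (⅐)*3 = 3/7)
r = 49 (r = 8 + ((3 + 6*(-3)*(-1)) + 4*5) = 8 + ((3 + 18) + 20) = 8 + (21 + 20) = 8 + 41 = 49)
r - T(3) = 49 - 1*3/7 = 49 - 3/7 = 340/7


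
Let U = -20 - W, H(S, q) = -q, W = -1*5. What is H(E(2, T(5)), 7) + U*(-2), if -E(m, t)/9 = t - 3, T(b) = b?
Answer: 23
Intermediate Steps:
E(m, t) = 27 - 9*t (E(m, t) = -9*(t - 3) = -9*(-3 + t) = 27 - 9*t)
W = -5
U = -15 (U = -20 - 1*(-5) = -20 + 5 = -15)
H(E(2, T(5)), 7) + U*(-2) = -1*7 - 15*(-2) = -7 + 30 = 23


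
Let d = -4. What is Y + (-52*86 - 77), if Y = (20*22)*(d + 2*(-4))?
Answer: -9829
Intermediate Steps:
Y = -5280 (Y = (20*22)*(-4 + 2*(-4)) = 440*(-4 - 8) = 440*(-12) = -5280)
Y + (-52*86 - 77) = -5280 + (-52*86 - 77) = -5280 + (-4472 - 77) = -5280 - 4549 = -9829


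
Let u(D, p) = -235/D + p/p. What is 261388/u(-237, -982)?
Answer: 15487239/118 ≈ 1.3125e+5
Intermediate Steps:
u(D, p) = 1 - 235/D (u(D, p) = -235/D + 1 = 1 - 235/D)
261388/u(-237, -982) = 261388/(((-235 - 237)/(-237))) = 261388/((-1/237*(-472))) = 261388/(472/237) = 261388*(237/472) = 15487239/118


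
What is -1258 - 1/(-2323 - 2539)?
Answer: -6116395/4862 ≈ -1258.0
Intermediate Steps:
-1258 - 1/(-2323 - 2539) = -1258 - 1/(-4862) = -1258 - 1*(-1/4862) = -1258 + 1/4862 = -6116395/4862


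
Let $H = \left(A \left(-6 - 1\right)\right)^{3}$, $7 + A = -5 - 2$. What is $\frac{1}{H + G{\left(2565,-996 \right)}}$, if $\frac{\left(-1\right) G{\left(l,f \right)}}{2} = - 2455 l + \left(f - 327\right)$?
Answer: $\frac{1}{13537988} \approx 7.3866 \cdot 10^{-8}$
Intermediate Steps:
$G{\left(l,f \right)} = 654 - 2 f + 4910 l$ ($G{\left(l,f \right)} = - 2 \left(- 2455 l + \left(f - 327\right)\right) = - 2 \left(- 2455 l + \left(-327 + f\right)\right) = - 2 \left(-327 + f - 2455 l\right) = 654 - 2 f + 4910 l$)
$A = -14$ ($A = -7 - 7 = -14$)
$H = 941192$ ($H = \left(- 14 \left(-6 - 1\right)\right)^{3} = \left(\left(-14\right) \left(-7\right)\right)^{3} = 98^{3} = 941192$)
$\frac{1}{H + G{\left(2565,-996 \right)}} = \frac{1}{941192 + \left(654 - -1992 + 4910 \cdot 2565\right)} = \frac{1}{941192 + \left(654 + 1992 + 12594150\right)} = \frac{1}{941192 + 12596796} = \frac{1}{13537988}$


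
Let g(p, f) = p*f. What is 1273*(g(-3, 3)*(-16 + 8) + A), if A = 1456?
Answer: 1945144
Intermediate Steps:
g(p, f) = f*p
1273*(g(-3, 3)*(-16 + 8) + A) = 1273*((3*(-3))*(-16 + 8) + 1456) = 1273*(-9*(-8) + 1456) = 1273*(72 + 1456) = 1273*1528 = 1945144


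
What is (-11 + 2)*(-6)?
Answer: 54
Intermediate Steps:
(-11 + 2)*(-6) = -9*(-6) = 54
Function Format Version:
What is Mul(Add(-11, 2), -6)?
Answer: 54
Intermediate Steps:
Mul(Add(-11, 2), -6) = Mul(-9, -6) = 54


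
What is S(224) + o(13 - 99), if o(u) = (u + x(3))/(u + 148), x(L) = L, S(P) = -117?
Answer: -7337/62 ≈ -118.34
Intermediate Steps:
o(u) = (3 + u)/(148 + u) (o(u) = (u + 3)/(u + 148) = (3 + u)/(148 + u))
S(224) + o(13 - 99) = -117 + (3 + (13 - 99))/(148 + (13 - 99)) = -117 + (3 - 86)/(148 - 86) = -117 - 83/62 = -7337/62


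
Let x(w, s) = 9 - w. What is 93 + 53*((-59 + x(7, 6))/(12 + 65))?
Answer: 4140/77 ≈ 53.766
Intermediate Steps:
93 + 53*((-59 + x(7, 6))/(12 + 65)) = 93 + 53*((-59 + (9 - 1*7))/(12 + 65)) = 93 + 53*((-59 + (9 - 7))/77) = 93 + 53*((-59 + 2)*(1/77)) = 93 + 53*(-57*1/77) = 93 + 53*(-57/77) = 93 - 3021/77 = 4140/77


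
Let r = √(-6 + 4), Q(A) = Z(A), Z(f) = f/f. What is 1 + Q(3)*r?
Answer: 1 + I*√2 ≈ 1.0 + 1.4142*I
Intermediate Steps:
Z(f) = 1
Q(A) = 1
r = I*√2 (r = √(-2) = I*√2 ≈ 1.4142*I)
1 + Q(3)*r = 1 + 1*(I*√2) = 1 + I*√2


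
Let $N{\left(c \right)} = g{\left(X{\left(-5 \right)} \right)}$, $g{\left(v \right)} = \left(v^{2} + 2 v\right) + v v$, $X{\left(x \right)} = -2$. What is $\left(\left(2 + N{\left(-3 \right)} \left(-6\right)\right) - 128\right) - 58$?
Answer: $-208$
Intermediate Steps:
$g{\left(v \right)} = 2 v + 2 v^{2}$ ($g{\left(v \right)} = \left(v^{2} + 2 v\right) + v^{2} = 2 v + 2 v^{2}$)
$N{\left(c \right)} = 4$ ($N{\left(c \right)} = 2 \left(-2\right) \left(1 - 2\right) = 2 \left(-2\right) \left(-1\right) = 4$)
$\left(\left(2 + N{\left(-3 \right)} \left(-6\right)\right) - 128\right) - 58 = \left(\left(2 + 4 \left(-6\right)\right) - 128\right) - 58 = \left(\left(2 - 24\right) - 128\right) - 58 = \left(-22 - 128\right) - 58 = -150 - 58 = -208$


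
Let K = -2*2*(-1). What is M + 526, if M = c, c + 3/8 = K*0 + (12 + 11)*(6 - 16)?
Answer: 2365/8 ≈ 295.63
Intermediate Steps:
K = 4 (K = -4*(-1) = 4)
c = -1843/8 (c = -3/8 + (4*0 + (12 + 11)*(6 - 16)) = -3/8 + (0 + 23*(-10)) = -3/8 + (0 - 230) = -3/8 - 230 = -1843/8 ≈ -230.38)
M = -1843/8 ≈ -230.38
M + 526 = -1843/8 + 526 = 2365/8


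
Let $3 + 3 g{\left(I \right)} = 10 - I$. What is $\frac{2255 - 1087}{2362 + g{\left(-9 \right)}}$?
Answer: $\frac{1752}{3551} \approx 0.49338$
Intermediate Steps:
$g{\left(I \right)} = \frac{7}{3} - \frac{I}{3}$ ($g{\left(I \right)} = -1 + \frac{10 - I}{3} = -1 - \left(- \frac{10}{3} + \frac{I}{3}\right) = \frac{7}{3} - \frac{I}{3}$)
$\frac{2255 - 1087}{2362 + g{\left(-9 \right)}} = \frac{2255 - 1087}{2362 + \left(\frac{7}{3} - -3\right)} = \frac{1168}{2362 + \left(\frac{7}{3} + 3\right)} = \frac{1168}{2362 + \frac{16}{3}} = \frac{1168}{\frac{7102}{3}} = 1168 \cdot \frac{3}{7102} = \frac{1752}{3551}$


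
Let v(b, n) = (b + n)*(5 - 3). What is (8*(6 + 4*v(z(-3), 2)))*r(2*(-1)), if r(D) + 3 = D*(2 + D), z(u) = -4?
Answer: 240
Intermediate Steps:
v(b, n) = 2*b + 2*n (v(b, n) = (b + n)*2 = 2*b + 2*n)
r(D) = -3 + D*(2 + D)
(8*(6 + 4*v(z(-3), 2)))*r(2*(-1)) = (8*(6 + 4*(2*(-4) + 2*2)))*(-3 + (2*(-1))² + 2*(2*(-1))) = (8*(6 + 4*(-8 + 4)))*(-3 + (-2)² + 2*(-2)) = (8*(6 + 4*(-4)))*(-3 + 4 - 4) = (8*(6 - 16))*(-3) = (8*(-10))*(-3) = -80*(-3) = 240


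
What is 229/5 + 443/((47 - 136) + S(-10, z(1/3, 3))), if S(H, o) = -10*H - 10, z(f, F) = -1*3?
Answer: 2444/5 ≈ 488.80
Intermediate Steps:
z(f, F) = -3
S(H, o) = -10 - 10*H
229/5 + 443/((47 - 136) + S(-10, z(1/3, 3))) = 229/5 + 443/((47 - 136) + (-10 - 10*(-10))) = 229*(1/5) + 443/(-89 + (-10 + 100)) = 229/5 + 443/(-89 + 90) = 229/5 + 443/1 = 229/5 + 443*1 = 229/5 + 443 = 2444/5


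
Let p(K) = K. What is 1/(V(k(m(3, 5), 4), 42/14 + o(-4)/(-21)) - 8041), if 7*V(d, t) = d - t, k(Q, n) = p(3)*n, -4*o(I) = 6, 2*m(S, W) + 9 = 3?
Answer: -98/787893 ≈ -0.00012438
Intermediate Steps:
m(S, W) = -3 (m(S, W) = -9/2 + (1/2)*3 = -9/2 + 3/2 = -3)
o(I) = -3/2 (o(I) = -1/4*6 = -3/2)
k(Q, n) = 3*n
V(d, t) = -t/7 + d/7 (V(d, t) = (d - t)/7 = -t/7 + d/7)
1/(V(k(m(3, 5), 4), 42/14 + o(-4)/(-21)) - 8041) = 1/((-(42/14 - 3/2/(-21))/7 + (3*4)/7) - 8041) = 1/((-(42*(1/14) - 3/2*(-1/21))/7 + (1/7)*12) - 8041) = 1/((-(3 + 1/14)/7 + 12/7) - 8041) = 1/((-1/7*43/14 + 12/7) - 8041) = 1/((-43/98 + 12/7) - 8041) = 1/(125/98 - 8041) = 1/(-787893/98) = -98/787893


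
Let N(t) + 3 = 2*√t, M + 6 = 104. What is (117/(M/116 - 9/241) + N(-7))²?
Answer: 2561443350893/127396369 + 6406260*I*√7/11287 ≈ 20106.0 + 1501.7*I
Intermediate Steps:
M = 98 (M = -6 + 104 = 98)
N(t) = -3 + 2*√t
(117/(M/116 - 9/241) + N(-7))² = (117/(98/116 - 9/241) + (-3 + 2*√(-7)))² = (117/(98*(1/116) - 9*1/241) + (-3 + 2*(I*√7)))² = (117/(49/58 - 9/241) + (-3 + 2*I*√7))² = (117/(11287/13978) + (-3 + 2*I*√7))² = (117*(13978/11287) + (-3 + 2*I*√7))² = (1635426/11287 + (-3 + 2*I*√7))² = (1601565/11287 + 2*I*√7)²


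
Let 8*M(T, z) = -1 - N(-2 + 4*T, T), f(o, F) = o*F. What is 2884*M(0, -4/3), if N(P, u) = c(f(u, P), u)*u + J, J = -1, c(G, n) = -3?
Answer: 0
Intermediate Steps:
f(o, F) = F*o
N(P, u) = -1 - 3*u (N(P, u) = -3*u - 1 = -1 - 3*u)
M(T, z) = 3*T/8 (M(T, z) = (-1 - (-1 - 3*T))/8 = (-1 + (1 + 3*T))/8 = (3*T)/8 = 3*T/8)
2884*M(0, -4/3) = 2884*((3/8)*0) = 2884*0 = 0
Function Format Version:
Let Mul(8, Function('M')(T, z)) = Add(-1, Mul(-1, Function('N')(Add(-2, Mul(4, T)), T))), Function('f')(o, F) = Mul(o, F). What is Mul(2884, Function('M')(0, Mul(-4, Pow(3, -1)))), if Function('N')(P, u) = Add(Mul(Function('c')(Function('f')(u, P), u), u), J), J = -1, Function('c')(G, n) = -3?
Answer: 0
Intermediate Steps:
Function('f')(o, F) = Mul(F, o)
Function('N')(P, u) = Add(-1, Mul(-3, u)) (Function('N')(P, u) = Add(Mul(-3, u), -1) = Add(-1, Mul(-3, u)))
Function('M')(T, z) = Mul(Rational(3, 8), T) (Function('M')(T, z) = Mul(Rational(1, 8), Add(-1, Mul(-1, Add(-1, Mul(-3, T))))) = Mul(Rational(1, 8), Add(-1, Add(1, Mul(3, T)))) = Mul(Rational(1, 8), Mul(3, T)) = Mul(Rational(3, 8), T))
Mul(2884, Function('M')(0, Mul(-4, Pow(3, -1)))) = Mul(2884, Mul(Rational(3, 8), 0)) = Mul(2884, 0) = 0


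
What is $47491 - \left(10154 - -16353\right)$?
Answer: $20984$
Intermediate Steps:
$47491 - \left(10154 - -16353\right) = 47491 - \left(10154 + 16353\right) = 47491 - 26507 = 20984$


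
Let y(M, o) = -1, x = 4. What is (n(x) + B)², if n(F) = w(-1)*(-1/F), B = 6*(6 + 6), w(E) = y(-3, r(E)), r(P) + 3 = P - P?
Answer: 83521/16 ≈ 5220.1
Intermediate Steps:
r(P) = -3 (r(P) = -3 + (P - P) = -3 + 0 = -3)
w(E) = -1
B = 72 (B = 6*12 = 72)
n(F) = 1/F (n(F) = -(-1)/F = 1/F)
(n(x) + B)² = (1/4 + 72)² = (¼ + 72)² = (289/4)² = 83521/16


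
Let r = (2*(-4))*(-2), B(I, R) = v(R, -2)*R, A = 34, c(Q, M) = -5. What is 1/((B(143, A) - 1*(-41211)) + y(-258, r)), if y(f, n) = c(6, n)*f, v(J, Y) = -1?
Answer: 1/42467 ≈ 2.3548e-5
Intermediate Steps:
B(I, R) = -R
r = 16 (r = -8*(-2) = 16)
y(f, n) = -5*f
1/((B(143, A) - 1*(-41211)) + y(-258, r)) = 1/((-1*34 - 1*(-41211)) - 5*(-258)) = 1/((-34 + 41211) + 1290) = 1/(41177 + 1290) = 1/42467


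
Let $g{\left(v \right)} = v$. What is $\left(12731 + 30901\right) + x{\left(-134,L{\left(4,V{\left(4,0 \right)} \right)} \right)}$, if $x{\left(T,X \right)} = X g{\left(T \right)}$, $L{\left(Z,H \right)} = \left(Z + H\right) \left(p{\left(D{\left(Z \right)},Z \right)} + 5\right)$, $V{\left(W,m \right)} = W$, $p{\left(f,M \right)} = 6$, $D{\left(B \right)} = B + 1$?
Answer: $31840$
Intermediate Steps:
$D{\left(B \right)} = 1 + B$
$L{\left(Z,H \right)} = 11 H + 11 Z$ ($L{\left(Z,H \right)} = \left(Z + H\right) \left(6 + 5\right) = \left(H + Z\right) 11 = 11 H + 11 Z$)
$x{\left(T,X \right)} = T X$ ($x{\left(T,X \right)} = X T = T X$)
$\left(12731 + 30901\right) + x{\left(-134,L{\left(4,V{\left(4,0 \right)} \right)} \right)} = \left(12731 + 30901\right) - 134 \left(11 \cdot 4 + 11 \cdot 4\right) = 43632 - 134 \left(44 + 44\right) = 43632 - 11792 = 31840$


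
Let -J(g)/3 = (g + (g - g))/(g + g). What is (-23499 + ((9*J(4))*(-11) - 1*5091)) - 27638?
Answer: -112159/2 ≈ -56080.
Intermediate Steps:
J(g) = -3/2 (J(g) = -3*(g + (g - g))/(g + g) = -3*(g + 0)/(2*g) = -3*g*1/(2*g) = -3*1/2 = -3/2)
(-23499 + ((9*J(4))*(-11) - 1*5091)) - 27638 = (-23499 + ((9*(-3/2))*(-11) - 1*5091)) - 27638 = (-23499 + (-27/2*(-11) - 5091)) - 27638 = (-23499 + (297/2 - 5091)) - 27638 = (-23499 - 9885/2) - 27638 = -56883/2 - 27638 = -112159/2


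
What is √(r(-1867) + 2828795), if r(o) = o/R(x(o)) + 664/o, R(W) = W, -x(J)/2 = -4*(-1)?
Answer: √157777789563798/7468 ≈ 1682.0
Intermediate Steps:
x(J) = -8 (x(J) = -(-8)*(-1) = -2*4 = -8)
r(o) = 664/o - o/8 (r(o) = o/(-8) + 664/o = o*(-⅛) + 664/o = -o/8 + 664/o = 664/o - o/8)
√(r(-1867) + 2828795) = √((664/(-1867) - ⅛*(-1867)) + 2828795) = √((664*(-1/1867) + 1867/8) + 2828795) = √((-664/1867 + 1867/8) + 2828795) = √(3480377/14936 + 2828795) = √(42254362497/14936) = √157777789563798/7468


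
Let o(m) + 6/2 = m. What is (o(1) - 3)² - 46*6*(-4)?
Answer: 1129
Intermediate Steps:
o(m) = -3 + m
(o(1) - 3)² - 46*6*(-4) = ((-3 + 1) - 3)² - 46*6*(-4) = (-2 - 3)² - (-1104) = (-5)² - 46*(-24) = 25 + 1104 = 1129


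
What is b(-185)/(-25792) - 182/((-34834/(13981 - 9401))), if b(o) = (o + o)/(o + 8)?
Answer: 951335471615/39755904864 ≈ 23.929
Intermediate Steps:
b(o) = 2*o/(8 + o) (b(o) = (2*o)/(8 + o) = 2*o/(8 + o))
b(-185)/(-25792) - 182/((-34834/(13981 - 9401))) = (2*(-185)/(8 - 185))/(-25792) - 182/((-34834/(13981 - 9401))) = (2*(-185)/(-177))*(-1/25792) - 182/((-34834/4580)) = (2*(-185)*(-1/177))*(-1/25792) - 182/((-34834*1/4580)) = (370/177)*(-1/25792) - 182/(-17417/2290) = -185/2282592 - 182*(-2290/17417) = -185/2282592 + 416780/17417 = 951335471615/39755904864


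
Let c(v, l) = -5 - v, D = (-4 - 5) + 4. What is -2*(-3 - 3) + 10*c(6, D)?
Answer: -98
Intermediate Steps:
D = -5 (D = -9 + 4 = -5)
-2*(-3 - 3) + 10*c(6, D) = -2*(-3 - 3) + 10*(-5 - 1*6) = -2*(-6) + 10*(-5 - 6) = 12 + 10*(-11) = 12 - 110 = -98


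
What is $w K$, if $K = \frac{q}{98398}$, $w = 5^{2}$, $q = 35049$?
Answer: $\frac{876225}{98398} \approx 8.9049$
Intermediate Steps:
$w = 25$
$K = \frac{35049}{98398} \approx 0.3562$
$w K = 25 \cdot \frac{35049}{98398} = \frac{876225}{98398}$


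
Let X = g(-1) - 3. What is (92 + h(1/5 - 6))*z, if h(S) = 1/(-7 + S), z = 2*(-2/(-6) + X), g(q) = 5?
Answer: 13727/32 ≈ 428.97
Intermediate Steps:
X = 2 (X = 5 - 3 = 2)
z = 14/3 (z = 2*(-2/(-6) + 2) = 2*(-2*(-1/6) + 2) = 2*(1/3 + 2) = 2*(7/3) = 14/3 ≈ 4.6667)
(92 + h(1/5 - 6))*z = (92 + 1/(-7 + (1/5 - 6)))*(14/3) = (92 + 1/(-7 - 29/5))*(14/3) = (92 + 1/(-64/5))*(14/3) = (92 - 5/64)*(14/3) = (5883/64)*(14/3) = 13727/32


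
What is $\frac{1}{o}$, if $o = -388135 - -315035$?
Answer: $- \frac{1}{73100} \approx -1.368 \cdot 10^{-5}$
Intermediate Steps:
$o = -73100$ ($o = -388135 + 315035 = -73100$)
$\frac{1}{o} = \frac{1}{-73100} = - \frac{1}{73100}$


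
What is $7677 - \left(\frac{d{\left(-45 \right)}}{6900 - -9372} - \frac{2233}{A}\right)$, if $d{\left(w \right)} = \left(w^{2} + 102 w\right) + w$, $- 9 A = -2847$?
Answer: $\frac{6592261093}{857896} \approx 7684.2$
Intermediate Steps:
$A = \frac{949}{3}$ ($A = \left(- \frac{1}{9}\right) \left(-2847\right) = \frac{949}{3} \approx 316.33$)
$d{\left(w \right)} = w^{2} + 103 w$
$7677 - \left(\frac{d{\left(-45 \right)}}{6900 - -9372} - \frac{2233}{A}\right) = 7677 - \left(\frac{\left(-45\right) \left(103 - 45\right)}{6900 - -9372} - \frac{2233}{\frac{949}{3}}\right) = 7677 - \left(\frac{\left(-45\right) 58}{6900 + 9372} - \frac{6699}{949}\right) = 7677 - \left(- \frac{2610}{16272} - \frac{6699}{949}\right) = 7677 - \left(\left(-2610\right) \frac{1}{16272} - \frac{6699}{949}\right) = 7677 - \left(- \frac{145}{904} - \frac{6699}{949}\right) = 7677 - - \frac{6193501}{857896} = 7677 + \frac{6193501}{857896} = \frac{6592261093}{857896}$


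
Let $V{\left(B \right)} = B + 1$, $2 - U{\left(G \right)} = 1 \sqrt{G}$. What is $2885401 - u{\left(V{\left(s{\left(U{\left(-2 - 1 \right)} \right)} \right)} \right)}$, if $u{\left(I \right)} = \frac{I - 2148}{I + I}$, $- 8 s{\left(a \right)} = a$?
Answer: $\frac{75054781}{26} - \frac{2864 i \sqrt{3}}{13} \approx 2.8867 \cdot 10^{6} - 381.58 i$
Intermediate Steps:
$U{\left(G \right)} = 2 - \sqrt{G}$ ($U{\left(G \right)} = 2 - 1 \sqrt{G} = 2 - \sqrt{G}$)
$s{\left(a \right)} = - \frac{a}{8}$
$V{\left(B \right)} = 1 + B$
$u{\left(I \right)} = \frac{-2148 + I}{2 I}$
$2885401 - u{\left(V{\left(s{\left(U{\left(-2 - 1 \right)} \right)} \right)} \right)} = 2885401 - \frac{-2148 + \left(1 - \frac{2 - \sqrt{-2 - 1}}{8}\right)}{2 \left(1 - \frac{2 - \sqrt{-2 - 1}}{8}\right)} = 2885401 - \frac{-2148 + \left(1 - \frac{2 - \sqrt{-3}}{8}\right)}{2 \left(1 - \frac{2 - \sqrt{-3}}{8}\right)} = 2885401 - \frac{-2148 + \left(1 - \frac{2 - i \sqrt{3}}{8}\right)}{2 \left(1 - \frac{2 - i \sqrt{3}}{8}\right)} = 2885401 - \frac{-2148 + \left(1 - \left(\frac{1}{4} - \frac{i \sqrt{3}}{8}\right)\right)}{2 \left(1 - \left(\frac{1}{4} - \frac{i \sqrt{3}}{8}\right)\right)} = 2885401 - \frac{-2148 + \left(\frac{3}{4} + \frac{i \sqrt{3}}{8}\right)}{2 \left(\frac{3}{4} + \frac{i \sqrt{3}}{8}\right)} = 2885401 - \frac{- \frac{8589}{4} + \frac{i \sqrt{3}}{8}}{2 \left(\frac{3}{4} + \frac{i \sqrt{3}}{8}\right)}$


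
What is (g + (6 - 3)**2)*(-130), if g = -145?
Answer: 17680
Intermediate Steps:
(g + (6 - 3)**2)*(-130) = (-145 + (6 - 3)**2)*(-130) = (-145 + 3**2)*(-130) = (-145 + 9)*(-130) = -136*(-130) = 17680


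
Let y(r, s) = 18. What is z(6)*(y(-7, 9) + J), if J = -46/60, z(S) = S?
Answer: 517/5 ≈ 103.40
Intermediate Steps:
J = -23/30 (J = -46*1/60 = -23/30 ≈ -0.76667)
z(6)*(y(-7, 9) + J) = 6*(18 - 23/30) = 6*(517/30) = 517/5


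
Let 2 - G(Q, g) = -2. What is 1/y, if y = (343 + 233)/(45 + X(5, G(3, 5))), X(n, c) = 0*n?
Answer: 5/64 ≈ 0.078125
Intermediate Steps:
G(Q, g) = 4 (G(Q, g) = 2 - 1*(-2) = 2 + 2 = 4)
X(n, c) = 0
y = 64/5 (y = (343 + 233)/(45 + 0) = 576/45 = 576*(1/45) = 64/5 ≈ 12.800)
1/y = 1/(64/5) = 5/64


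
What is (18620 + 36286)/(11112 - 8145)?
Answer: 18302/989 ≈ 18.506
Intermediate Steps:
(18620 + 36286)/(11112 - 8145) = 54906/2967 = 54906*(1/2967) = 18302/989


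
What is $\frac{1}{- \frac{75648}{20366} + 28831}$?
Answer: $\frac{10183}{293548249} \approx 3.4689 \cdot 10^{-5}$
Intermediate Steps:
$\frac{1}{- \frac{75648}{20366} + 28831} = \frac{1}{\left(-75648\right) \frac{1}{20366} + 28831} = \frac{1}{- \frac{37824}{10183} + 28831} = \frac{1}{\frac{293548249}{10183}} = \frac{10183}{293548249}$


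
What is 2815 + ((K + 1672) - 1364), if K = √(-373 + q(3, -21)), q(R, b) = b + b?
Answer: 3123 + I*√415 ≈ 3123.0 + 20.372*I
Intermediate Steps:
q(R, b) = 2*b
K = I*√415 (K = √(-373 + 2*(-21)) = √(-373 - 42) = √(-415) = I*√415 ≈ 20.372*I)
2815 + ((K + 1672) - 1364) = 2815 + ((I*√415 + 1672) - 1364) = 2815 + ((1672 + I*√415) - 1364) = 2815 + (308 + I*√415) = 3123 + I*√415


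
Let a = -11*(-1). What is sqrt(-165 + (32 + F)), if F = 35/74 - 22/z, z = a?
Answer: I*sqrt(736670)/74 ≈ 11.599*I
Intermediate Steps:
a = 11
z = 11
F = -113/74 (F = 35/74 - 22/11 = 35*(1/74) - 22*1/11 = 35/74 - 2 = -113/74 ≈ -1.5270)
sqrt(-165 + (32 + F)) = sqrt(-165 + (32 - 113/74)) = sqrt(-165 + 2255/74) = sqrt(-9955/74) = I*sqrt(736670)/74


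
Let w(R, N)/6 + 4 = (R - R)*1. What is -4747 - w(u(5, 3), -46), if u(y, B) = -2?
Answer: -4723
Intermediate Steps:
w(R, N) = -24 (w(R, N) = -24 + 6*((R - R)*1) = -24 + 6*(0*1) = -24 + 6*0 = -24 + 0 = -24)
-4747 - w(u(5, 3), -46) = -4747 - 1*(-24) = -4747 + 24 = -4723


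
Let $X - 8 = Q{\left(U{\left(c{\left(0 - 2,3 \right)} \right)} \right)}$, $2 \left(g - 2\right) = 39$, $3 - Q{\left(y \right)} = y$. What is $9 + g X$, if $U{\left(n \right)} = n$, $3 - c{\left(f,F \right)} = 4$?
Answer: $267$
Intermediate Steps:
$c{\left(f,F \right)} = -1$ ($c{\left(f,F \right)} = 3 - 4 = -1$)
$Q{\left(y \right)} = 3 - y$
$g = \frac{43}{2}$ ($g = 2 + \frac{1}{2} \cdot 39 = 2 + \frac{39}{2} = \frac{43}{2} \approx 21.5$)
$X = 12$ ($X = 8 + \left(3 - -1\right) = 8 + \left(3 + 1\right) = 8 + 4 = 12$)
$9 + g X = 9 + \frac{43}{2} \cdot 12 = 9 + 258 = 267$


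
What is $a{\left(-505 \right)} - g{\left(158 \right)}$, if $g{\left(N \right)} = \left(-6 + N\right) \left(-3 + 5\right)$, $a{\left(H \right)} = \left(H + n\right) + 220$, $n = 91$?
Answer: $-498$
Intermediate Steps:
$a{\left(H \right)} = 311 + H$ ($a{\left(H \right)} = \left(H + 91\right) + 220 = \left(91 + H\right) + 220 = 311 + H$)
$g{\left(N \right)} = -12 + 2 N$ ($g{\left(N \right)} = \left(-6 + N\right) 2 = -12 + 2 N$)
$a{\left(-505 \right)} - g{\left(158 \right)} = \left(311 - 505\right) - \left(-12 + 2 \cdot 158\right) = -194 - \left(-12 + 316\right) = -194 - 304 = -498$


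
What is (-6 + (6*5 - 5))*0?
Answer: 0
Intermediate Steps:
(-6 + (6*5 - 5))*0 = (-6 + (30 - 5))*0 = (-6 + 25)*0 = 19*0 = 0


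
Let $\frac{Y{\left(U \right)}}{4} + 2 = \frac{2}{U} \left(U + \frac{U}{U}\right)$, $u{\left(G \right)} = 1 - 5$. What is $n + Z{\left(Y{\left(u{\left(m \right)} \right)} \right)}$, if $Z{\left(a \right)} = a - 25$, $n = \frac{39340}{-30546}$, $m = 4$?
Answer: $- \frac{432041}{15273} \approx -28.288$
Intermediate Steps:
$u{\left(G \right)} = -4$ ($u{\left(G \right)} = 1 - 5 = -4$)
$Y{\left(U \right)} = -8 + \frac{8 \left(1 + U\right)}{U}$ ($Y{\left(U \right)} = -8 + 4 \frac{2}{U} \left(U + \frac{U}{U}\right) = -8 + 4 \frac{2}{U} \left(U + 1\right) = -8 + 4 \frac{2}{U} \left(1 + U\right) = -8 + 4 \frac{2 \left(1 + U\right)}{U} = -8 + \frac{8 \left(1 + U\right)}{U}$)
$n = - \frac{19670}{15273}$ ($n = 39340 \left(- \frac{1}{30546}\right) = - \frac{19670}{15273} \approx -1.2879$)
$Z{\left(a \right)} = -25 + a$
$n + Z{\left(Y{\left(u{\left(m \right)} \right)} \right)} = - \frac{19670}{15273} - \left(25 - \frac{8}{-4}\right) = - \frac{19670}{15273} + \left(-25 + 8 \left(- \frac{1}{4}\right)\right) = - \frac{19670}{15273} - 27 = - \frac{432041}{15273}$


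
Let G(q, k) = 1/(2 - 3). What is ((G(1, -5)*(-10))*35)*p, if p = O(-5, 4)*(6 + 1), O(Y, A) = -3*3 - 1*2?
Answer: -26950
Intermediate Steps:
G(q, k) = -1 (G(q, k) = 1/(-1) = -1)
O(Y, A) = -11 (O(Y, A) = -9 - 2 = -11)
p = -77 (p = -11*(6 + 1) = -11*7 = -77)
((G(1, -5)*(-10))*35)*p = (-1*(-10)*35)*(-77) = (10*35)*(-77) = 350*(-77) = -26950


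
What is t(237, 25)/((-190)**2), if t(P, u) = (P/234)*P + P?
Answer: 12403/938600 ≈ 0.013214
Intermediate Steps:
t(P, u) = P + P**2/234 (t(P, u) = (P*(1/234))*P + P = (P/234)*P + P = P**2/234 + P = P + P**2/234)
t(237, 25)/((-190)**2) = ((1/234)*237*(234 + 237))/((-190)**2) = ((1/234)*237*471)/36100 = (12403/26)*(1/36100) = 12403/938600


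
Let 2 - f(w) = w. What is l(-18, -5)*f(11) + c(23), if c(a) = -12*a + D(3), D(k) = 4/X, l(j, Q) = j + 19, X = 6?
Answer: -853/3 ≈ -284.33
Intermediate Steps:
l(j, Q) = 19 + j
f(w) = 2 - w
D(k) = ⅔ (D(k) = 4/6 = 4*(⅙) = ⅔)
c(a) = ⅔ - 12*a (c(a) = -12*a + ⅔ = ⅔ - 12*a)
l(-18, -5)*f(11) + c(23) = (19 - 18)*(2 - 1*11) + (⅔ - 12*23) = 1*(2 - 11) + (⅔ - 276) = 1*(-9) - 826/3 = -9 - 826/3 = -853/3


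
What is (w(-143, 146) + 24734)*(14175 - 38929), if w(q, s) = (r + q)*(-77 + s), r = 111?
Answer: -557608604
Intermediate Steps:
w(q, s) = (-77 + s)*(111 + q) (w(q, s) = (111 + q)*(-77 + s) = (-77 + s)*(111 + q))
(w(-143, 146) + 24734)*(14175 - 38929) = ((-8547 - 77*(-143) + 111*146 - 143*146) + 24734)*(14175 - 38929) = ((-8547 + 11011 + 16206 - 20878) + 24734)*(-24754) = (-2208 + 24734)*(-24754) = 22526*(-24754) = -557608604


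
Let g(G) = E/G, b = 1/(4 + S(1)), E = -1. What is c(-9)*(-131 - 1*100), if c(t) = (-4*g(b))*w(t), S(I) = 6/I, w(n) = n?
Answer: 83160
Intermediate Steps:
b = ⅒ (b = 1/(4 + 6/1) = 1/(4 + 6*1) = 1/(4 + 6) = 1/10 = ⅒ ≈ 0.10000)
g(G) = -1/G
c(t) = 40*t (c(t) = (-(-4)/⅒)*t = (-(-4)*10)*t = (-4*(-10))*t = 40*t)
c(-9)*(-131 - 1*100) = (40*(-9))*(-131 - 1*100) = -360*(-131 - 100) = -360*(-231) = 83160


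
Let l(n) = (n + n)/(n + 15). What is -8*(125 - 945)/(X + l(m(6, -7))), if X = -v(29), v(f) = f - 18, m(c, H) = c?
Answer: -45920/73 ≈ -629.04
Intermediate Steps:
v(f) = -18 + f
X = -11 (X = -(-18 + 29) = -1*11 = -11)
l(n) = 2*n/(15 + n) (l(n) = (2*n)/(15 + n) = 2*n/(15 + n))
-8*(125 - 945)/(X + l(m(6, -7))) = -8*(125 - 945)/(-11 + 2*6/(15 + 6)) = -(-6560)/(-11 + 2*6/21) = -(-6560)/(-11 + 2*6*(1/21)) = -(-6560)/(-11 + 4/7) = -(-6560)/(-73/7) = -(-6560)*(-7)/73 = -8*5740/73 = -45920/73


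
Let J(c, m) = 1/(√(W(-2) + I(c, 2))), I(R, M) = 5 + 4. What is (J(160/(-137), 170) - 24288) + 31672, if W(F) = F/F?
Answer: 7384 + √10/10 ≈ 7384.3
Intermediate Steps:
I(R, M) = 9
W(F) = 1
J(c, m) = √10/10 (J(c, m) = 1/(√(1 + 9)) = 1/(√10) = √10/10)
(J(160/(-137), 170) - 24288) + 31672 = (√10/10 - 24288) + 31672 = (-24288 + √10/10) + 31672 = 7384 + √10/10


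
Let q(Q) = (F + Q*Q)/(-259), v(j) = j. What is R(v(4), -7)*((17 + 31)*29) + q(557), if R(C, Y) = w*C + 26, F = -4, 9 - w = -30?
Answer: 1765023/7 ≈ 2.5215e+5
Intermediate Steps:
w = 39 (w = 9 - 1*(-30) = 9 + 30 = 39)
R(C, Y) = 26 + 39*C (R(C, Y) = 39*C + 26 = 26 + 39*C)
q(Q) = 4/259 - Q²/259 (q(Q) = (-4 + Q*Q)/(-259) = (-4 + Q²)*(-1/259) = 4/259 - Q²/259)
R(v(4), -7)*((17 + 31)*29) + q(557) = (26 + 39*4)*((17 + 31)*29) + (4/259 - 1/259*557²) = (26 + 156)*(48*29) + (4/259 - 1/259*310249) = 182*1392 + (4/259 - 310249/259) = 253344 - 8385/7 = 1765023/7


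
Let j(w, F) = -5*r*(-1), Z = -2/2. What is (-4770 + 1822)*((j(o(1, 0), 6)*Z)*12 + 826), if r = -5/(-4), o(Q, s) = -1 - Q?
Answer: -2213948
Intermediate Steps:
Z = -1 (Z = -2*1/2 = -1)
r = 5/4 (r = -5*(-1/4) = 5/4 ≈ 1.2500)
j(w, F) = 25/4 (j(w, F) = -5*5/4*(-1) = -25/4*(-1) = 25/4)
(-4770 + 1822)*((j(o(1, 0), 6)*Z)*12 + 826) = (-4770 + 1822)*(((25/4)*(-1))*12 + 826) = -2948*(-25/4*12 + 826) = -2948*(-75 + 826) = -2948*751 = -2213948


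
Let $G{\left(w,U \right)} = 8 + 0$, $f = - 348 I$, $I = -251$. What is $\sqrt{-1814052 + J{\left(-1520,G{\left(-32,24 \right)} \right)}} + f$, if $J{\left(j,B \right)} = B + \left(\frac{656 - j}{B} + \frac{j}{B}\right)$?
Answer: $87348 + i \sqrt{1813962} \approx 87348.0 + 1346.8 i$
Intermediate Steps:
$f = 87348$ ($f = \left(-348\right) \left(-251\right) = 87348$)
$G{\left(w,U \right)} = 8$
$J{\left(j,B \right)} = B + \frac{j}{B} + \frac{656 - j}{B}$ ($J{\left(j,B \right)} = B + \left(\frac{656 - j}{B} + \frac{j}{B}\right) = B + \left(\frac{j}{B} + \frac{656 - j}{B}\right) = B + \frac{j}{B} + \frac{656 - j}{B}$)
$\sqrt{-1814052 + J{\left(-1520,G{\left(-32,24 \right)} \right)}} + f = \sqrt{-1814052 + \left(8 + \frac{656}{8}\right)} + 87348 = \sqrt{-1814052 + \left(8 + 656 \cdot \frac{1}{8}\right)} + 87348 = \sqrt{-1814052 + \left(8 + 82\right)} + 87348 = \sqrt{-1814052 + 90} + 87348 = \sqrt{-1813962} + 87348 = i \sqrt{1813962} + 87348 = 87348 + i \sqrt{1813962}$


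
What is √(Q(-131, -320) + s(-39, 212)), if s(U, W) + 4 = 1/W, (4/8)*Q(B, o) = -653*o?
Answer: √4695704229/106 ≈ 646.46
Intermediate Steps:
Q(B, o) = -1306*o (Q(B, o) = 2*(-653*o) = -1306*o)
s(U, W) = -4 + 1/W
√(Q(-131, -320) + s(-39, 212)) = √(-1306*(-320) + (-4 + 1/212)) = √(417920 + (-4 + 1/212)) = √(417920 - 847/212) = √(88598193/212) = √4695704229/106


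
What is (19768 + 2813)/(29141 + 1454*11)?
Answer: 2509/5015 ≈ 0.50030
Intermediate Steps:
(19768 + 2813)/(29141 + 1454*11) = 22581/(29141 + 15994) = 22581/45135 = 22581*(1/45135) = 2509/5015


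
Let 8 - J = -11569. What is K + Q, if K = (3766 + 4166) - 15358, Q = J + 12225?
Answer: 16376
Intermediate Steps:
J = 11577 (J = 8 - 1*(-11569) = 8 + 11569 = 11577)
Q = 23802 (Q = 11577 + 12225 = 23802)
K = -7426 (K = 7932 - 15358 = -7426)
K + Q = -7426 + 23802 = 16376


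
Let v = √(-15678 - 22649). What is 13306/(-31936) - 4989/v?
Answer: -6653/15968 + 4989*I*√38327/38327 ≈ -0.41665 + 25.484*I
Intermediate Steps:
v = I*√38327 (v = √(-38327) = I*√38327 ≈ 195.77*I)
13306/(-31936) - 4989/v = 13306/(-31936) - 4989*(-I*√38327/38327) = 13306*(-1/31936) - (-4989)*I*√38327/38327 = -6653/15968 + 4989*I*√38327/38327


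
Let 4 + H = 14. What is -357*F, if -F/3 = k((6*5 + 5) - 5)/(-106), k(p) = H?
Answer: -5355/53 ≈ -101.04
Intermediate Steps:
H = 10 (H = -4 + 14 = 10)
k(p) = 10
F = 15/53 (F = -30/(-106) = -30*(-1)/106 = -3*(-5/53) = 15/53 ≈ 0.28302)
-357*F = -357*15/53 = -5355/53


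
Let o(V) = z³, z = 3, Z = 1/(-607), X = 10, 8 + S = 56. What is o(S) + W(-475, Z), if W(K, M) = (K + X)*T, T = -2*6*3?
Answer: 16767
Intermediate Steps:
S = 48 (S = -8 + 56 = 48)
Z = -1/607 ≈ -0.0016474
o(V) = 27 (o(V) = 3³ = 27)
T = -36 (T = -12*3 = -36)
W(K, M) = -360 - 36*K (W(K, M) = (K + 10)*(-36) = (10 + K)*(-36) = -360 - 36*K)
o(S) + W(-475, Z) = 27 + (-360 - 36*(-475)) = 27 + (-360 + 17100) = 27 + 16740 = 16767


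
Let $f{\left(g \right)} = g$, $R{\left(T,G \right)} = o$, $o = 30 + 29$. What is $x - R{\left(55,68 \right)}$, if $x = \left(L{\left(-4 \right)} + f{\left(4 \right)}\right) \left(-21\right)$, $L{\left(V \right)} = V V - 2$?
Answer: $-437$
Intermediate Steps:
$o = 59$
$R{\left(T,G \right)} = 59$
$L{\left(V \right)} = -2 + V^{2}$ ($L{\left(V \right)} = V^{2} - 2 = -2 + V^{2}$)
$x = -378$ ($x = \left(\left(-2 + \left(-4\right)^{2}\right) + 4\right) \left(-21\right) = \left(\left(-2 + 16\right) + 4\right) \left(-21\right) = \left(14 + 4\right) \left(-21\right) = 18 \left(-21\right) = -378$)
$x - R{\left(55,68 \right)} = -378 - 59 = -437$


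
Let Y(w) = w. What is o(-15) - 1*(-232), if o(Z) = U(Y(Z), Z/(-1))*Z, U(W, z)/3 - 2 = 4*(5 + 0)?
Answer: -758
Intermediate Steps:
U(W, z) = 66 (U(W, z) = 6 + 3*(4*(5 + 0)) = 6 + 3*(4*5) = 6 + 3*20 = 6 + 60 = 66)
o(Z) = 66*Z
o(-15) - 1*(-232) = 66*(-15) - 1*(-232) = -990 + 232 = -758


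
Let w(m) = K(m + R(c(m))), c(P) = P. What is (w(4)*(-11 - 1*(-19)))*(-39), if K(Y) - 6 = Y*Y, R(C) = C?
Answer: -21840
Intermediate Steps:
K(Y) = 6 + Y² (K(Y) = 6 + Y*Y = 6 + Y²)
w(m) = 6 + 4*m² (w(m) = 6 + (m + m)² = 6 + (2*m)² = 6 + 4*m²)
(w(4)*(-11 - 1*(-19)))*(-39) = ((6 + 4*4²)*(-11 - 1*(-19)))*(-39) = ((6 + 4*16)*(-11 + 19))*(-39) = ((6 + 64)*8)*(-39) = (70*8)*(-39) = 560*(-39) = -21840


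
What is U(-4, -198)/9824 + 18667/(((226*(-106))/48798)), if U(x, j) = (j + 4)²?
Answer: -559243780823/14708984 ≈ -38021.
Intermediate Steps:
U(x, j) = (4 + j)²
U(-4, -198)/9824 + 18667/(((226*(-106))/48798)) = (4 - 198)²/9824 + 18667/(((226*(-106))/48798)) = (-194)²*(1/9824) + 18667/((-23956*1/48798)) = 37636*(1/9824) + 18667/(-11978/24399) = 9409/2456 + 18667*(-24399/11978) = 9409/2456 - 455456133/11978 = -559243780823/14708984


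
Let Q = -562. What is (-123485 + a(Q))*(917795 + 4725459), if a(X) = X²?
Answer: 1085530696186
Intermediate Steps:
(-123485 + a(Q))*(917795 + 4725459) = (-123485 + (-562)²)*(917795 + 4725459) = (-123485 + 315844)*5643254 = 192359*5643254 = 1085530696186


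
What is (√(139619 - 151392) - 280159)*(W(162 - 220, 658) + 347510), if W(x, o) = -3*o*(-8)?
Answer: -101782325018 + 363302*I*√11773 ≈ -1.0178e+11 + 3.942e+7*I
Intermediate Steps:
W(x, o) = 24*o
(√(139619 - 151392) - 280159)*(W(162 - 220, 658) + 347510) = (√(139619 - 151392) - 280159)*(24*658 + 347510) = (√(-11773) - 280159)*(15792 + 347510) = (I*√11773 - 280159)*363302 = (-280159 + I*√11773)*363302 = -101782325018 + 363302*I*√11773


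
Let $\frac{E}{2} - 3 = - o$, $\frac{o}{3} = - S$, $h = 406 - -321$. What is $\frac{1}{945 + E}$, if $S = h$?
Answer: $\frac{1}{5313} \approx 0.00018822$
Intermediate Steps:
$h = 727$ ($h = 406 + 321 = 727$)
$S = 727$
$o = -2181$ ($o = 3 \left(\left(-1\right) 727\right) = 3 \left(-727\right) = -2181$)
$E = 4368$ ($E = 6 + 2 \left(\left(-1\right) \left(-2181\right)\right) = 6 + 2 \cdot 2181 = 6 + 4362 = 4368$)
$\frac{1}{945 + E} = \frac{1}{945 + 4368} = \frac{1}{5313}$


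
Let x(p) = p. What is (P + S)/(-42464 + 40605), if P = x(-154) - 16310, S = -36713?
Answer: 53177/1859 ≈ 28.605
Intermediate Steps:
P = -16464 (P = -154 - 16310 = -16464)
(P + S)/(-42464 + 40605) = (-16464 - 36713)/(-42464 + 40605) = -53177/(-1859) = -53177*(-1/1859) = 53177/1859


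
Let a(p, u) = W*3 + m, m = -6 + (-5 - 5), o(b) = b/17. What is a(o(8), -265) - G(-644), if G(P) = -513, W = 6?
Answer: 515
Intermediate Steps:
o(b) = b/17 (o(b) = b*(1/17) = b/17)
m = -16 (m = -6 - 10 = -16)
a(p, u) = 2 (a(p, u) = 6*3 - 16 = 18 - 16 = 2)
a(o(8), -265) - G(-644) = 2 - 1*(-513) = 2 + 513 = 515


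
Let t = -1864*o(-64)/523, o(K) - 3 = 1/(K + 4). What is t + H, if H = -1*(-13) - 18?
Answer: -122639/7845 ≈ -15.633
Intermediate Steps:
o(K) = 3 + 1/(4 + K) (o(K) = 3 + 1/(K + 4) = 3 + 1/(4 + K))
t = -83414/7845 (t = -1864*(13 + 3*(-64))/(523*(4 - 64)) = -1864/(523/(((13 - 192)/(-60)))) = -1864/(523/((-1/60*(-179)))) = -1864/(523/(179/60)) = -1864/(523*(60/179)) = -1864/31380/179 = -1864*179/31380 = -83414/7845 ≈ -10.633)
H = -5 (H = 13 - 18 = -5)
t + H = -83414/7845 - 5 = -122639/7845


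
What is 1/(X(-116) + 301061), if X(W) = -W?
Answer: 1/301177 ≈ 3.3203e-6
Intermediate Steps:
1/(X(-116) + 301061) = 1/(-1*(-116) + 301061) = 1/(116 + 301061) = 1/301177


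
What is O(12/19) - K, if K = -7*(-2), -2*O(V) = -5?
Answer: -23/2 ≈ -11.500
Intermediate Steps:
O(V) = 5/2 (O(V) = -½*(-5) = 5/2)
K = 14
O(12/19) - K = 5/2 - 1*14 = 5/2 - 14 = -23/2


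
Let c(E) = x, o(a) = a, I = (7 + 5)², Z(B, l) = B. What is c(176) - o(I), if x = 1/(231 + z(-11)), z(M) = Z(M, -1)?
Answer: -31679/220 ≈ -144.00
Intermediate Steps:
I = 144 (I = 12² = 144)
z(M) = M
x = 1/220 (x = 1/(231 - 11) = 1/220 ≈ 0.0045455)
c(E) = 1/220
c(176) - o(I) = 1/220 - 1*144 = 1/220 - 144 = -31679/220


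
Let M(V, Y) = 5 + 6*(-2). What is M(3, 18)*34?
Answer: -238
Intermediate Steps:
M(V, Y) = -7 (M(V, Y) = 5 - 12 = -7)
M(3, 18)*34 = -7*34 = -238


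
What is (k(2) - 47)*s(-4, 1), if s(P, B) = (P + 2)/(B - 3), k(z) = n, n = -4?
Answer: -51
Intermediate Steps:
k(z) = -4
s(P, B) = (2 + P)/(-3 + B)
(k(2) - 47)*s(-4, 1) = (-4 - 47)*((2 - 4)/(-3 + 1)) = -51*(-2)/(-2) = -(-51)*(-2)/2 = -51*1 = -51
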